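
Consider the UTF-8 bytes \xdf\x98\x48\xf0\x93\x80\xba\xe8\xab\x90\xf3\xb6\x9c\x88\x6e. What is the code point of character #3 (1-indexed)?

Offset 0: leading byte 0xDF = 11011111 → 2-byte char #1 = DF 98.
Offset 2: leading byte 0x48 = 01001000 → 1-byte char #2 = 48.
Offset 3: leading byte 0xF0 = 11110000 → 4-byte char #3 = F0 93 80 BA.
Leading byte 0xF0 = 11110000 matches 11110xxx → 4-byte sequence.
Byte 1: 0xF0 = 11110000, payload 000 (3 bits).
Byte 2: 0x93 = 10010011 (10xxxxxx ✓), payload 010011.
Byte 3: 0x80 = 10000000 (10xxxxxx ✓), payload 000000.
Byte 4: 0xBA = 10111010 (10xxxxxx ✓), payload 111010.
Concatenate: 000010011000000111010 = 0x1303A (21 bits → U+1303A).

U+1303A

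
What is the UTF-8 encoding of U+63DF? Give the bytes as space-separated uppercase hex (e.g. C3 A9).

U+63DF = 0x63DF = 25567 decimal. In range U+0800–U+FFFF → 3-byte form: 1110xxxx 10xxxxxx 10xxxxxx.
Binary (16 bits): 0110001111011111.
Split 4+6+6: 0110 | 001111 | 011111.
Byte 1: 11100110 = 0xE6.
Byte 2: 10001111 = 0x8F.
Byte 3: 10011111 = 0x9F.

E6 8F 9F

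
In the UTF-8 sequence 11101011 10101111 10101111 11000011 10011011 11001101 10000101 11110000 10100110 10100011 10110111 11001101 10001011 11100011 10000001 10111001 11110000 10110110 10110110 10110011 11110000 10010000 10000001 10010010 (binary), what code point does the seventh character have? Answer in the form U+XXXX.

Offset 0: leading byte 0xEB = 11101011 → 3-byte char #1 = EB AF AF.
Offset 3: leading byte 0xC3 = 11000011 → 2-byte char #2 = C3 9B.
Offset 5: leading byte 0xCD = 11001101 → 2-byte char #3 = CD 85.
Offset 7: leading byte 0xF0 = 11110000 → 4-byte char #4 = F0 A6 A3 B7.
Offset 11: leading byte 0xCD = 11001101 → 2-byte char #5 = CD 8B.
Offset 13: leading byte 0xE3 = 11100011 → 3-byte char #6 = E3 81 B9.
Offset 16: leading byte 0xF0 = 11110000 → 4-byte char #7 = F0 B6 B6 B3.
Leading byte 0xF0 = 11110000 matches 11110xxx → 4-byte sequence.
Byte 1: 0xF0 = 11110000, payload 000 (3 bits).
Byte 2: 0xB6 = 10110110 (10xxxxxx ✓), payload 110110.
Byte 3: 0xB6 = 10110110 (10xxxxxx ✓), payload 110110.
Byte 4: 0xB3 = 10110011 (10xxxxxx ✓), payload 110011.
Concatenate: 000110110110110110011 = 0x36DB3 (21 bits → U+36DB3).

U+36DB3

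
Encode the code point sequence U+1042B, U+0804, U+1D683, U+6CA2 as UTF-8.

F0 90 90 AB E0 A0 84 F0 9D 9A 83 E6 B2 A2

U+1042B: 4-byte form → F0 90 90 AB.
U+0804: 3-byte form → E0 A0 84.
U+1D683: 4-byte form → F0 9D 9A 83.
U+6CA2: 3-byte form → E6 B2 A2.
Concatenated (14 bytes): F0 90 90 AB E0 A0 84 F0 9D 9A 83 E6 B2 A2.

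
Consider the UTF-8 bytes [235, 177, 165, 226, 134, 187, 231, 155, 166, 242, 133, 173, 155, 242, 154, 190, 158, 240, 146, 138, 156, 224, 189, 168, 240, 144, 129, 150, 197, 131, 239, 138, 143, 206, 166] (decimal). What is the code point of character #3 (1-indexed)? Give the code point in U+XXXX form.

U+76E6

Offset 0: leading byte 0xEB = 11101011 → 3-byte char #1 = EB B1 A5.
Offset 3: leading byte 0xE2 = 11100010 → 3-byte char #2 = E2 86 BB.
Offset 6: leading byte 0xE7 = 11100111 → 3-byte char #3 = E7 9B A6.
Leading byte 0xE7 = 11100111 matches 1110xxxx → 3-byte sequence.
Byte 1: 0xE7 = 11100111, payload 0111 (4 bits).
Byte 2: 0x9B = 10011011 (10xxxxxx ✓), payload 011011.
Byte 3: 0xA6 = 10100110 (10xxxxxx ✓), payload 100110.
Concatenate: 0111011011100110 = 0x76E6 (16 bits → U+76E6).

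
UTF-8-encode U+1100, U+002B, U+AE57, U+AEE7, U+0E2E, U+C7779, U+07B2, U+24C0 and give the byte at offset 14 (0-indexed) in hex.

U+1100 → 3-byte form E1 84 80 at offsets 0–2.
U+002B → 1-byte form 2B at offsets 3–3.
U+AE57 → 3-byte form EA B9 97 at offsets 4–6.
U+AEE7 → 3-byte form EA BB A7 at offsets 7–9.
U+0E2E → 3-byte form E0 B8 AE at offsets 10–12.
U+C7779 → 4-byte form F3 87 9D B9 at offsets 13–16.
Offset 14 falls in char 6's range; it's byte 2 of F3 87 9D B9 = 0x87.

0x87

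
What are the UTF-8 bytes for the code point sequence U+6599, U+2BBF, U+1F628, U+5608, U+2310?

E6 96 99 E2 AE BF F0 9F 98 A8 E5 98 88 E2 8C 90

U+6599: 3-byte form → E6 96 99.
U+2BBF: 3-byte form → E2 AE BF.
U+1F628: 4-byte form → F0 9F 98 A8.
U+5608: 3-byte form → E5 98 88.
U+2310: 3-byte form → E2 8C 90.
Concatenated (16 bytes): E6 96 99 E2 AE BF F0 9F 98 A8 E5 98 88 E2 8C 90.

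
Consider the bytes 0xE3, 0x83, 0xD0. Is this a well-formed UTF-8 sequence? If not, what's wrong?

Leading byte 0xE3 = 11100011 → 3-byte form.
Byte 3 is 0xD0 = 11010000, which is not 10xxxxxx — expected a continuation byte.

invalid (non-continuation byte where continuation expected)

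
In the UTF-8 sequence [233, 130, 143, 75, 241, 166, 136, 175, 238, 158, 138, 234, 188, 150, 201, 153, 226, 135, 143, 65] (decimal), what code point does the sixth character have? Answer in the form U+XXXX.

U+0259

Offset 0: leading byte 0xE9 = 11101001 → 3-byte char #1 = E9 82 8F.
Offset 3: leading byte 0x4B = 01001011 → 1-byte char #2 = 4B.
Offset 4: leading byte 0xF1 = 11110001 → 4-byte char #3 = F1 A6 88 AF.
Offset 8: leading byte 0xEE = 11101110 → 3-byte char #4 = EE 9E 8A.
Offset 11: leading byte 0xEA = 11101010 → 3-byte char #5 = EA BC 96.
Offset 14: leading byte 0xC9 = 11001001 → 2-byte char #6 = C9 99.
Leading byte 0xC9 = 11001001 matches 110xxxxx → 2-byte sequence.
Byte 1: 0xC9 = 11001001, payload 01001 (5 bits).
Byte 2: 0x99 = 10011001 (10xxxxxx ✓), payload 011001.
Concatenate: 01001011001 = 0x259 (11 bits → U+0259).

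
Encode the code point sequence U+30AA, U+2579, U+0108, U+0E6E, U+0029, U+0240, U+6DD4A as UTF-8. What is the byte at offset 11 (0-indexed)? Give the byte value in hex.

U+30AA → 3-byte form E3 82 AA at offsets 0–2.
U+2579 → 3-byte form E2 95 B9 at offsets 3–5.
U+0108 → 2-byte form C4 88 at offsets 6–7.
U+0E6E → 3-byte form E0 B9 AE at offsets 8–10.
U+0029 → 1-byte form 29 at offsets 11–11.
Offset 11 falls in char 5's range; it's byte 1 of 29 = 0x29.

0x29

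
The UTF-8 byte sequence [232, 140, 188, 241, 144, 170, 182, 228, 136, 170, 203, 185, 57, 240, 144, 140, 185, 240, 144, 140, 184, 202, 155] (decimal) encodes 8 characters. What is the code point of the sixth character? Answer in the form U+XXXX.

Offset 0: leading byte 0xE8 = 11101000 → 3-byte char #1 = E8 8C BC.
Offset 3: leading byte 0xF1 = 11110001 → 4-byte char #2 = F1 90 AA B6.
Offset 7: leading byte 0xE4 = 11100100 → 3-byte char #3 = E4 88 AA.
Offset 10: leading byte 0xCB = 11001011 → 2-byte char #4 = CB B9.
Offset 12: leading byte 0x39 = 00111001 → 1-byte char #5 = 39.
Offset 13: leading byte 0xF0 = 11110000 → 4-byte char #6 = F0 90 8C B9.
Leading byte 0xF0 = 11110000 matches 11110xxx → 4-byte sequence.
Byte 1: 0xF0 = 11110000, payload 000 (3 bits).
Byte 2: 0x90 = 10010000 (10xxxxxx ✓), payload 010000.
Byte 3: 0x8C = 10001100 (10xxxxxx ✓), payload 001100.
Byte 4: 0xB9 = 10111001 (10xxxxxx ✓), payload 111001.
Concatenate: 000010000001100111001 = 0x10339 (21 bits → U+10339).

U+10339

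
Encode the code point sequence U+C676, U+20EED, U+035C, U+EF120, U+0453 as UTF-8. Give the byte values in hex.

EC 99 B6 F0 A0 BB AD CD 9C F3 AF 84 A0 D1 93

U+C676: 3-byte form → EC 99 B6.
U+20EED: 4-byte form → F0 A0 BB AD.
U+035C: 2-byte form → CD 9C.
U+EF120: 4-byte form → F3 AF 84 A0.
U+0453: 2-byte form → D1 93.
Concatenated (15 bytes): EC 99 B6 F0 A0 BB AD CD 9C F3 AF 84 A0 D1 93.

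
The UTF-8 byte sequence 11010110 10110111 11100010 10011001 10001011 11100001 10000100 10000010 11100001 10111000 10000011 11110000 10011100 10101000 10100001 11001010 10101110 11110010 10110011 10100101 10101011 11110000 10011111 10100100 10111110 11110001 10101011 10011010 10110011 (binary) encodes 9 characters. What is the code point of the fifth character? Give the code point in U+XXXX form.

Offset 0: leading byte 0xD6 = 11010110 → 2-byte char #1 = D6 B7.
Offset 2: leading byte 0xE2 = 11100010 → 3-byte char #2 = E2 99 8B.
Offset 5: leading byte 0xE1 = 11100001 → 3-byte char #3 = E1 84 82.
Offset 8: leading byte 0xE1 = 11100001 → 3-byte char #4 = E1 B8 83.
Offset 11: leading byte 0xF0 = 11110000 → 4-byte char #5 = F0 9C A8 A1.
Leading byte 0xF0 = 11110000 matches 11110xxx → 4-byte sequence.
Byte 1: 0xF0 = 11110000, payload 000 (3 bits).
Byte 2: 0x9C = 10011100 (10xxxxxx ✓), payload 011100.
Byte 3: 0xA8 = 10101000 (10xxxxxx ✓), payload 101000.
Byte 4: 0xA1 = 10100001 (10xxxxxx ✓), payload 100001.
Concatenate: 000011100101000100001 = 0x1CA21 (21 bits → U+1CA21).

U+1CA21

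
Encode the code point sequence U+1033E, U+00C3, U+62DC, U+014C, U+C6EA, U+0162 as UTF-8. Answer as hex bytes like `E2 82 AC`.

U+1033E: 4-byte form → F0 90 8C BE.
U+00C3: 2-byte form → C3 83.
U+62DC: 3-byte form → E6 8B 9C.
U+014C: 2-byte form → C5 8C.
U+C6EA: 3-byte form → EC 9B AA.
U+0162: 2-byte form → C5 A2.
Concatenated (16 bytes): F0 90 8C BE C3 83 E6 8B 9C C5 8C EC 9B AA C5 A2.

F0 90 8C BE C3 83 E6 8B 9C C5 8C EC 9B AA C5 A2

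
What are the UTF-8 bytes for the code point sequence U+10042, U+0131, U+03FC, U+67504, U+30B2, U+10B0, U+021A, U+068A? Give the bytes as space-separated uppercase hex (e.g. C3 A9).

F0 90 81 82 C4 B1 CF BC F1 A7 94 84 E3 82 B2 E1 82 B0 C8 9A DA 8A

U+10042: 4-byte form → F0 90 81 82.
U+0131: 2-byte form → C4 B1.
U+03FC: 2-byte form → CF BC.
U+67504: 4-byte form → F1 A7 94 84.
U+30B2: 3-byte form → E3 82 B2.
U+10B0: 3-byte form → E1 82 B0.
U+021A: 2-byte form → C8 9A.
U+068A: 2-byte form → DA 8A.
Concatenated (22 bytes): F0 90 81 82 C4 B1 CF BC F1 A7 94 84 E3 82 B2 E1 82 B0 C8 9A DA 8A.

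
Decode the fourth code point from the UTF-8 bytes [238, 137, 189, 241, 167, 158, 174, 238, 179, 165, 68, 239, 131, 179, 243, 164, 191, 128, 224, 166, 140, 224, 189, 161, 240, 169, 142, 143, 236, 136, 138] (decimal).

U+0044

Offset 0: leading byte 0xEE = 11101110 → 3-byte char #1 = EE 89 BD.
Offset 3: leading byte 0xF1 = 11110001 → 4-byte char #2 = F1 A7 9E AE.
Offset 7: leading byte 0xEE = 11101110 → 3-byte char #3 = EE B3 A5.
Offset 10: leading byte 0x44 = 01000100 → 1-byte char #4 = 44.
Leading byte 0x44 = 01000100 matches 0xxxxxxx → 1-byte sequence.
Byte 1: 0x44 = 01000100, payload 1000100 (7 bits).
Concatenate: 1000100 = 0x44 (7 bits → U+0044).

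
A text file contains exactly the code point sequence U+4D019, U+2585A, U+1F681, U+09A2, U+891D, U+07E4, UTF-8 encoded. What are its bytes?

U+4D019: 4-byte form → F1 8D 80 99.
U+2585A: 4-byte form → F0 A5 A1 9A.
U+1F681: 4-byte form → F0 9F 9A 81.
U+09A2: 3-byte form → E0 A6 A2.
U+891D: 3-byte form → E8 A4 9D.
U+07E4: 2-byte form → DF A4.
Concatenated (20 bytes): F1 8D 80 99 F0 A5 A1 9A F0 9F 9A 81 E0 A6 A2 E8 A4 9D DF A4.

F1 8D 80 99 F0 A5 A1 9A F0 9F 9A 81 E0 A6 A2 E8 A4 9D DF A4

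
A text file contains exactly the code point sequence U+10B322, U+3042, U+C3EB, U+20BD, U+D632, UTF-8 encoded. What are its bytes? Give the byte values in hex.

F4 8B 8C A2 E3 81 82 EC 8F AB E2 82 BD ED 98 B2

U+10B322: 4-byte form → F4 8B 8C A2.
U+3042: 3-byte form → E3 81 82.
U+C3EB: 3-byte form → EC 8F AB.
U+20BD: 3-byte form → E2 82 BD.
U+D632: 3-byte form → ED 98 B2.
Concatenated (16 bytes): F4 8B 8C A2 E3 81 82 EC 8F AB E2 82 BD ED 98 B2.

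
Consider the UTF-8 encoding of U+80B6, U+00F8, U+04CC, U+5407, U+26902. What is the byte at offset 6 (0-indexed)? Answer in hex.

0x8C

U+80B6 → 3-byte form E8 82 B6 at offsets 0–2.
U+00F8 → 2-byte form C3 B8 at offsets 3–4.
U+04CC → 2-byte form D3 8C at offsets 5–6.
Offset 6 falls in char 3's range; it's byte 2 of D3 8C = 0x8C.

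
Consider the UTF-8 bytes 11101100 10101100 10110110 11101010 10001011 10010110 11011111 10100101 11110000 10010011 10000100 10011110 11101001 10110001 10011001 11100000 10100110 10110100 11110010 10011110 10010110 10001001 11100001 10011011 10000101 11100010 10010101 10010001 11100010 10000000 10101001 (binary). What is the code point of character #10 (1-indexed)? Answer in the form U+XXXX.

U+2029

Offset 0: leading byte 0xEC = 11101100 → 3-byte char #1 = EC AC B6.
Offset 3: leading byte 0xEA = 11101010 → 3-byte char #2 = EA 8B 96.
Offset 6: leading byte 0xDF = 11011111 → 2-byte char #3 = DF A5.
Offset 8: leading byte 0xF0 = 11110000 → 4-byte char #4 = F0 93 84 9E.
Offset 12: leading byte 0xE9 = 11101001 → 3-byte char #5 = E9 B1 99.
Offset 15: leading byte 0xE0 = 11100000 → 3-byte char #6 = E0 A6 B4.
Offset 18: leading byte 0xF2 = 11110010 → 4-byte char #7 = F2 9E 96 89.
Offset 22: leading byte 0xE1 = 11100001 → 3-byte char #8 = E1 9B 85.
Offset 25: leading byte 0xE2 = 11100010 → 3-byte char #9 = E2 95 91.
Offset 28: leading byte 0xE2 = 11100010 → 3-byte char #10 = E2 80 A9.
Leading byte 0xE2 = 11100010 matches 1110xxxx → 3-byte sequence.
Byte 1: 0xE2 = 11100010, payload 0010 (4 bits).
Byte 2: 0x80 = 10000000 (10xxxxxx ✓), payload 000000.
Byte 3: 0xA9 = 10101001 (10xxxxxx ✓), payload 101001.
Concatenate: 0010000000101001 = 0x2029 (16 bits → U+2029).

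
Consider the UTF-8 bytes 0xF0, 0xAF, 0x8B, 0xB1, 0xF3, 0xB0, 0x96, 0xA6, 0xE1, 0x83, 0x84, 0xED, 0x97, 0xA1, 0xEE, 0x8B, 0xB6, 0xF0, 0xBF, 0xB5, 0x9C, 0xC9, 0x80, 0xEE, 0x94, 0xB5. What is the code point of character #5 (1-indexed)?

U+E2F6

Offset 0: leading byte 0xF0 = 11110000 → 4-byte char #1 = F0 AF 8B B1.
Offset 4: leading byte 0xF3 = 11110011 → 4-byte char #2 = F3 B0 96 A6.
Offset 8: leading byte 0xE1 = 11100001 → 3-byte char #3 = E1 83 84.
Offset 11: leading byte 0xED = 11101101 → 3-byte char #4 = ED 97 A1.
Offset 14: leading byte 0xEE = 11101110 → 3-byte char #5 = EE 8B B6.
Leading byte 0xEE = 11101110 matches 1110xxxx → 3-byte sequence.
Byte 1: 0xEE = 11101110, payload 1110 (4 bits).
Byte 2: 0x8B = 10001011 (10xxxxxx ✓), payload 001011.
Byte 3: 0xB6 = 10110110 (10xxxxxx ✓), payload 110110.
Concatenate: 1110001011110110 = 0xE2F6 (16 bits → U+E2F6).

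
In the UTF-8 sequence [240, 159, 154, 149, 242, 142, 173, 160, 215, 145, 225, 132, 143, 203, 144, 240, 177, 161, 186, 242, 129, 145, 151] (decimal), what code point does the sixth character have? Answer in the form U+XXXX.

Offset 0: leading byte 0xF0 = 11110000 → 4-byte char #1 = F0 9F 9A 95.
Offset 4: leading byte 0xF2 = 11110010 → 4-byte char #2 = F2 8E AD A0.
Offset 8: leading byte 0xD7 = 11010111 → 2-byte char #3 = D7 91.
Offset 10: leading byte 0xE1 = 11100001 → 3-byte char #4 = E1 84 8F.
Offset 13: leading byte 0xCB = 11001011 → 2-byte char #5 = CB 90.
Offset 15: leading byte 0xF0 = 11110000 → 4-byte char #6 = F0 B1 A1 BA.
Leading byte 0xF0 = 11110000 matches 11110xxx → 4-byte sequence.
Byte 1: 0xF0 = 11110000, payload 000 (3 bits).
Byte 2: 0xB1 = 10110001 (10xxxxxx ✓), payload 110001.
Byte 3: 0xA1 = 10100001 (10xxxxxx ✓), payload 100001.
Byte 4: 0xBA = 10111010 (10xxxxxx ✓), payload 111010.
Concatenate: 000110001100001111010 = 0x3187A (21 bits → U+3187A).

U+3187A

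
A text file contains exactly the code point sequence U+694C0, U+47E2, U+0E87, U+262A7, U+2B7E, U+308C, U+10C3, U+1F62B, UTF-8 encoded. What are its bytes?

F1 A9 93 80 E4 9F A2 E0 BA 87 F0 A6 8A A7 E2 AD BE E3 82 8C E1 83 83 F0 9F 98 AB

U+694C0: 4-byte form → F1 A9 93 80.
U+47E2: 3-byte form → E4 9F A2.
U+0E87: 3-byte form → E0 BA 87.
U+262A7: 4-byte form → F0 A6 8A A7.
U+2B7E: 3-byte form → E2 AD BE.
U+308C: 3-byte form → E3 82 8C.
U+10C3: 3-byte form → E1 83 83.
U+1F62B: 4-byte form → F0 9F 98 AB.
Concatenated (27 bytes): F1 A9 93 80 E4 9F A2 E0 BA 87 F0 A6 8A A7 E2 AD BE E3 82 8C E1 83 83 F0 9F 98 AB.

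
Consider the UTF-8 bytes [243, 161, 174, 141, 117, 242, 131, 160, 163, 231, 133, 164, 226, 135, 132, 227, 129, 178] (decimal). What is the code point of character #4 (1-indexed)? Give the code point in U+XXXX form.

U+7164

Offset 0: leading byte 0xF3 = 11110011 → 4-byte char #1 = F3 A1 AE 8D.
Offset 4: leading byte 0x75 = 01110101 → 1-byte char #2 = 75.
Offset 5: leading byte 0xF2 = 11110010 → 4-byte char #3 = F2 83 A0 A3.
Offset 9: leading byte 0xE7 = 11100111 → 3-byte char #4 = E7 85 A4.
Leading byte 0xE7 = 11100111 matches 1110xxxx → 3-byte sequence.
Byte 1: 0xE7 = 11100111, payload 0111 (4 bits).
Byte 2: 0x85 = 10000101 (10xxxxxx ✓), payload 000101.
Byte 3: 0xA4 = 10100100 (10xxxxxx ✓), payload 100100.
Concatenate: 0111000101100100 = 0x7164 (16 bits → U+7164).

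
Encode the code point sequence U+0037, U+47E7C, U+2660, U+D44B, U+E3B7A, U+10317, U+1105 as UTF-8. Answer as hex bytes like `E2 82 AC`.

U+0037: 1-byte form → 37.
U+47E7C: 4-byte form → F1 87 B9 BC.
U+2660: 3-byte form → E2 99 A0.
U+D44B: 3-byte form → ED 91 8B.
U+E3B7A: 4-byte form → F3 A3 AD BA.
U+10317: 4-byte form → F0 90 8C 97.
U+1105: 3-byte form → E1 84 85.
Concatenated (22 bytes): 37 F1 87 B9 BC E2 99 A0 ED 91 8B F3 A3 AD BA F0 90 8C 97 E1 84 85.

37 F1 87 B9 BC E2 99 A0 ED 91 8B F3 A3 AD BA F0 90 8C 97 E1 84 85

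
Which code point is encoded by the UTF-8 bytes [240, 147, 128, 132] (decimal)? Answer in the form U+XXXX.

U+13004

Leading byte 0xF0 = 11110000 matches 11110xxx → 4-byte sequence.
Byte 1: 0xF0 = 11110000, payload 000 (3 bits).
Byte 2: 0x93 = 10010011 (10xxxxxx ✓), payload 010011.
Byte 3: 0x80 = 10000000 (10xxxxxx ✓), payload 000000.
Byte 4: 0x84 = 10000100 (10xxxxxx ✓), payload 000100.
Concatenate: 000010011000000000100 = 0x13004 (21 bits → U+13004).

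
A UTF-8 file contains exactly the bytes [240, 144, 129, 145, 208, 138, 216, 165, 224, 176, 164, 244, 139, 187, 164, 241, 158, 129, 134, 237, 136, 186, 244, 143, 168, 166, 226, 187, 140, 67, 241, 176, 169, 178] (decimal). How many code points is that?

11

Byte at offset 0: 0xF0 = 11110000 → 4-byte char (#1). Advance 4.
Byte at offset 4: 0xD0 = 11010000 → 2-byte char (#2). Advance 2.
Byte at offset 6: 0xD8 = 11011000 → 2-byte char (#3). Advance 2.
Byte at offset 8: 0xE0 = 11100000 → 3-byte char (#4). Advance 3.
Byte at offset 11: 0xF4 = 11110100 → 4-byte char (#5). Advance 4.
Byte at offset 15: 0xF1 = 11110001 → 4-byte char (#6). Advance 4.
Byte at offset 19: 0xED = 11101101 → 3-byte char (#7). Advance 3.
Byte at offset 22: 0xF4 = 11110100 → 4-byte char (#8). Advance 4.
Byte at offset 26: 0xE2 = 11100010 → 3-byte char (#9). Advance 3.
Byte at offset 29: 0x43 = 01000011 → 1-byte char (#10). Advance 1.
Byte at offset 30: 0xF1 = 11110001 → 4-byte char (#11). Advance 4.
Reached end at offset 34 after 11 code points.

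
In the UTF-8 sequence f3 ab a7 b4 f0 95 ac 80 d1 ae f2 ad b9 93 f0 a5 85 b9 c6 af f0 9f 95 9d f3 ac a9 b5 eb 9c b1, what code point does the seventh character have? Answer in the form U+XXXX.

Offset 0: leading byte 0xF3 = 11110011 → 4-byte char #1 = F3 AB A7 B4.
Offset 4: leading byte 0xF0 = 11110000 → 4-byte char #2 = F0 95 AC 80.
Offset 8: leading byte 0xD1 = 11010001 → 2-byte char #3 = D1 AE.
Offset 10: leading byte 0xF2 = 11110010 → 4-byte char #4 = F2 AD B9 93.
Offset 14: leading byte 0xF0 = 11110000 → 4-byte char #5 = F0 A5 85 B9.
Offset 18: leading byte 0xC6 = 11000110 → 2-byte char #6 = C6 AF.
Offset 20: leading byte 0xF0 = 11110000 → 4-byte char #7 = F0 9F 95 9D.
Leading byte 0xF0 = 11110000 matches 11110xxx → 4-byte sequence.
Byte 1: 0xF0 = 11110000, payload 000 (3 bits).
Byte 2: 0x9F = 10011111 (10xxxxxx ✓), payload 011111.
Byte 3: 0x95 = 10010101 (10xxxxxx ✓), payload 010101.
Byte 4: 0x9D = 10011101 (10xxxxxx ✓), payload 011101.
Concatenate: 000011111010101011101 = 0x1F55D (21 bits → U+1F55D).

U+1F55D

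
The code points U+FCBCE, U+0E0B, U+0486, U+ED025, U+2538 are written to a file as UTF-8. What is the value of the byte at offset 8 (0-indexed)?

U+FCBCE → 4-byte form F3 BC AF 8E at offsets 0–3.
U+0E0B → 3-byte form E0 B8 8B at offsets 4–6.
U+0486 → 2-byte form D2 86 at offsets 7–8.
Offset 8 falls in char 3's range; it's byte 2 of D2 86 = 0x86.

0x86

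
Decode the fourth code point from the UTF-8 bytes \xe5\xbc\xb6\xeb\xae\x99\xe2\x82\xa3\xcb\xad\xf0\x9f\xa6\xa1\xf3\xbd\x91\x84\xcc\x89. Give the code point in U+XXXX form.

U+02ED

Offset 0: leading byte 0xE5 = 11100101 → 3-byte char #1 = E5 BC B6.
Offset 3: leading byte 0xEB = 11101011 → 3-byte char #2 = EB AE 99.
Offset 6: leading byte 0xE2 = 11100010 → 3-byte char #3 = E2 82 A3.
Offset 9: leading byte 0xCB = 11001011 → 2-byte char #4 = CB AD.
Leading byte 0xCB = 11001011 matches 110xxxxx → 2-byte sequence.
Byte 1: 0xCB = 11001011, payload 01011 (5 bits).
Byte 2: 0xAD = 10101101 (10xxxxxx ✓), payload 101101.
Concatenate: 01011101101 = 0x2ED (11 bits → U+02ED).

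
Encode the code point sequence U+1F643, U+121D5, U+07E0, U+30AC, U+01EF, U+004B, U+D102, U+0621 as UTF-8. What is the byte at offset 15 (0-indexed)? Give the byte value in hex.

0x4B

U+1F643 → 4-byte form F0 9F 99 83 at offsets 0–3.
U+121D5 → 4-byte form F0 92 87 95 at offsets 4–7.
U+07E0 → 2-byte form DF A0 at offsets 8–9.
U+30AC → 3-byte form E3 82 AC at offsets 10–12.
U+01EF → 2-byte form C7 AF at offsets 13–14.
U+004B → 1-byte form 4B at offsets 15–15.
Offset 15 falls in char 6's range; it's byte 1 of 4B = 0x4B.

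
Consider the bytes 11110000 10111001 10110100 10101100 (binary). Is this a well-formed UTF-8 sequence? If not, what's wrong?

valid

Leading byte 0xF0 = 11110000 → 4-byte form.
Continuation bytes 0xB9=10111001, 0xB4=10110100, 0xAC=10101100 all match 10xxxxxx.
Decoded value 0x39D2C is ≥ 0x10000 (shortest form) and not a surrogate.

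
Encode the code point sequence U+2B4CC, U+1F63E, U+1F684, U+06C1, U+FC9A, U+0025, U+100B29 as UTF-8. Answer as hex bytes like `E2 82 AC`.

U+2B4CC: 4-byte form → F0 AB 93 8C.
U+1F63E: 4-byte form → F0 9F 98 BE.
U+1F684: 4-byte form → F0 9F 9A 84.
U+06C1: 2-byte form → DB 81.
U+FC9A: 3-byte form → EF B2 9A.
U+0025: 1-byte form → 25.
U+100B29: 4-byte form → F4 80 AC A9.
Concatenated (22 bytes): F0 AB 93 8C F0 9F 98 BE F0 9F 9A 84 DB 81 EF B2 9A 25 F4 80 AC A9.

F0 AB 93 8C F0 9F 98 BE F0 9F 9A 84 DB 81 EF B2 9A 25 F4 80 AC A9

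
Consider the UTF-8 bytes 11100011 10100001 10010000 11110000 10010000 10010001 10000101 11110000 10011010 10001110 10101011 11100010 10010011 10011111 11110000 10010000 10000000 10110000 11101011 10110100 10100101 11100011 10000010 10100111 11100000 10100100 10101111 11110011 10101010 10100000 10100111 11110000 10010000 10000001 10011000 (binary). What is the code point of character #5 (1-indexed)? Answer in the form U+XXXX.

U+10030

Offset 0: leading byte 0xE3 = 11100011 → 3-byte char #1 = E3 A1 90.
Offset 3: leading byte 0xF0 = 11110000 → 4-byte char #2 = F0 90 91 85.
Offset 7: leading byte 0xF0 = 11110000 → 4-byte char #3 = F0 9A 8E AB.
Offset 11: leading byte 0xE2 = 11100010 → 3-byte char #4 = E2 93 9F.
Offset 14: leading byte 0xF0 = 11110000 → 4-byte char #5 = F0 90 80 B0.
Leading byte 0xF0 = 11110000 matches 11110xxx → 4-byte sequence.
Byte 1: 0xF0 = 11110000, payload 000 (3 bits).
Byte 2: 0x90 = 10010000 (10xxxxxx ✓), payload 010000.
Byte 3: 0x80 = 10000000 (10xxxxxx ✓), payload 000000.
Byte 4: 0xB0 = 10110000 (10xxxxxx ✓), payload 110000.
Concatenate: 000010000000000110000 = 0x10030 (21 bits → U+10030).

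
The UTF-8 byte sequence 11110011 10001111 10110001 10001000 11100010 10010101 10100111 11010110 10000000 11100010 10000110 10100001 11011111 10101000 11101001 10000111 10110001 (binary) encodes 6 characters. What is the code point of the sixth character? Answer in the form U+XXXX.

U+91F1

Offset 0: leading byte 0xF3 = 11110011 → 4-byte char #1 = F3 8F B1 88.
Offset 4: leading byte 0xE2 = 11100010 → 3-byte char #2 = E2 95 A7.
Offset 7: leading byte 0xD6 = 11010110 → 2-byte char #3 = D6 80.
Offset 9: leading byte 0xE2 = 11100010 → 3-byte char #4 = E2 86 A1.
Offset 12: leading byte 0xDF = 11011111 → 2-byte char #5 = DF A8.
Offset 14: leading byte 0xE9 = 11101001 → 3-byte char #6 = E9 87 B1.
Leading byte 0xE9 = 11101001 matches 1110xxxx → 3-byte sequence.
Byte 1: 0xE9 = 11101001, payload 1001 (4 bits).
Byte 2: 0x87 = 10000111 (10xxxxxx ✓), payload 000111.
Byte 3: 0xB1 = 10110001 (10xxxxxx ✓), payload 110001.
Concatenate: 1001000111110001 = 0x91F1 (16 bits → U+91F1).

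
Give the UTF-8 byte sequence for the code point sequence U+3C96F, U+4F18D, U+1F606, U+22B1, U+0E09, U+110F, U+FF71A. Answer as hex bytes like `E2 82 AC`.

U+3C96F: 4-byte form → F0 BC A5 AF.
U+4F18D: 4-byte form → F1 8F 86 8D.
U+1F606: 4-byte form → F0 9F 98 86.
U+22B1: 3-byte form → E2 8A B1.
U+0E09: 3-byte form → E0 B8 89.
U+110F: 3-byte form → E1 84 8F.
U+FF71A: 4-byte form → F3 BF 9C 9A.
Concatenated (25 bytes): F0 BC A5 AF F1 8F 86 8D F0 9F 98 86 E2 8A B1 E0 B8 89 E1 84 8F F3 BF 9C 9A.

F0 BC A5 AF F1 8F 86 8D F0 9F 98 86 E2 8A B1 E0 B8 89 E1 84 8F F3 BF 9C 9A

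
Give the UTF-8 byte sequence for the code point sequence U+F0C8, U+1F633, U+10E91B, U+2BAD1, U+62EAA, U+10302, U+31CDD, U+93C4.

U+F0C8: 3-byte form → EF 83 88.
U+1F633: 4-byte form → F0 9F 98 B3.
U+10E91B: 4-byte form → F4 8E A4 9B.
U+2BAD1: 4-byte form → F0 AB AB 91.
U+62EAA: 4-byte form → F1 A2 BA AA.
U+10302: 4-byte form → F0 90 8C 82.
U+31CDD: 4-byte form → F0 B1 B3 9D.
U+93C4: 3-byte form → E9 8F 84.
Concatenated (30 bytes): EF 83 88 F0 9F 98 B3 F4 8E A4 9B F0 AB AB 91 F1 A2 BA AA F0 90 8C 82 F0 B1 B3 9D E9 8F 84.

EF 83 88 F0 9F 98 B3 F4 8E A4 9B F0 AB AB 91 F1 A2 BA AA F0 90 8C 82 F0 B1 B3 9D E9 8F 84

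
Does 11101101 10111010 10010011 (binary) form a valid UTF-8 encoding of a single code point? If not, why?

invalid (encodes a surrogate (U+D800–U+DFFF))

Structurally a 3-byte sequence; payload = 0xDE93.
But 0xDE93 is in U+D800–U+DFFF, the surrogate range. Surrogates are not Unicode scalar values and are forbidden in UTF-8.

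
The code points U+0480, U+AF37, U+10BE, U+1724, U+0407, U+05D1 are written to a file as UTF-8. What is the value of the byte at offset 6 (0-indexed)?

0x82

U+0480 → 2-byte form D2 80 at offsets 0–1.
U+AF37 → 3-byte form EA BC B7 at offsets 2–4.
U+10BE → 3-byte form E1 82 BE at offsets 5–7.
Offset 6 falls in char 3's range; it's byte 2 of E1 82 BE = 0x82.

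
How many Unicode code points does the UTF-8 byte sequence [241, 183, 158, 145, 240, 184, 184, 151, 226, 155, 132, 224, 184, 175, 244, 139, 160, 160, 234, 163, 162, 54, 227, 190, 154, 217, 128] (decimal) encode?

9

Byte at offset 0: 0xF1 = 11110001 → 4-byte char (#1). Advance 4.
Byte at offset 4: 0xF0 = 11110000 → 4-byte char (#2). Advance 4.
Byte at offset 8: 0xE2 = 11100010 → 3-byte char (#3). Advance 3.
Byte at offset 11: 0xE0 = 11100000 → 3-byte char (#4). Advance 3.
Byte at offset 14: 0xF4 = 11110100 → 4-byte char (#5). Advance 4.
Byte at offset 18: 0xEA = 11101010 → 3-byte char (#6). Advance 3.
Byte at offset 21: 0x36 = 00110110 → 1-byte char (#7). Advance 1.
Byte at offset 22: 0xE3 = 11100011 → 3-byte char (#8). Advance 3.
Byte at offset 25: 0xD9 = 11011001 → 2-byte char (#9). Advance 2.
Reached end at offset 27 after 9 code points.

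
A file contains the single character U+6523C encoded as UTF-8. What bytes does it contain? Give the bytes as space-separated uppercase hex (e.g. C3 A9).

U+6523C = 0x6523C = 414268 decimal. In range U+10000–U+10FFFF → 4-byte form: 11110xxx 10xxxxxx 10xxxxxx 10xxxxxx.
Binary (21 bits): 001100101001000111100.
Split 3+6+6+6: 001 | 100101 | 001000 | 111100.
Byte 1: 11110001 = 0xF1.
Byte 2: 10100101 = 0xA5.
Byte 3: 10001000 = 0x88.
Byte 4: 10111100 = 0xBC.

F1 A5 88 BC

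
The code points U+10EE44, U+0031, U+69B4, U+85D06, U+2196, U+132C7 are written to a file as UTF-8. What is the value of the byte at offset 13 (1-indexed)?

0xE2

1-indexed offset 13 is 0-indexed offset 12.
U+10EE44 → 4-byte form F4 8E B9 84 at offsets 0–3.
U+0031 → 1-byte form 31 at offsets 4–4.
U+69B4 → 3-byte form E6 A6 B4 at offsets 5–7.
U+85D06 → 4-byte form F2 85 B4 86 at offsets 8–11.
U+2196 → 3-byte form E2 86 96 at offsets 12–14.
Offset 12 falls in char 5's range; it's byte 1 of E2 86 96 = 0xE2.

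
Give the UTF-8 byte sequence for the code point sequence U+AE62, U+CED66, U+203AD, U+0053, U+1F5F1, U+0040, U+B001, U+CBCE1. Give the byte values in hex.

U+AE62: 3-byte form → EA B9 A2.
U+CED66: 4-byte form → F3 8E B5 A6.
U+203AD: 4-byte form → F0 A0 8E AD.
U+0053: 1-byte form → 53.
U+1F5F1: 4-byte form → F0 9F 97 B1.
U+0040: 1-byte form → 40.
U+B001: 3-byte form → EB 80 81.
U+CBCE1: 4-byte form → F3 8B B3 A1.
Concatenated (24 bytes): EA B9 A2 F3 8E B5 A6 F0 A0 8E AD 53 F0 9F 97 B1 40 EB 80 81 F3 8B B3 A1.

EA B9 A2 F3 8E B5 A6 F0 A0 8E AD 53 F0 9F 97 B1 40 EB 80 81 F3 8B B3 A1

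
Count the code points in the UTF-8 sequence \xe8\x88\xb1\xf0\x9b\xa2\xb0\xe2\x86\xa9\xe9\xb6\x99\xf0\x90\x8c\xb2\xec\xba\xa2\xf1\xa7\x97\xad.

Byte at offset 0: 0xE8 = 11101000 → 3-byte char (#1). Advance 3.
Byte at offset 3: 0xF0 = 11110000 → 4-byte char (#2). Advance 4.
Byte at offset 7: 0xE2 = 11100010 → 3-byte char (#3). Advance 3.
Byte at offset 10: 0xE9 = 11101001 → 3-byte char (#4). Advance 3.
Byte at offset 13: 0xF0 = 11110000 → 4-byte char (#5). Advance 4.
Byte at offset 17: 0xEC = 11101100 → 3-byte char (#6). Advance 3.
Byte at offset 20: 0xF1 = 11110001 → 4-byte char (#7). Advance 4.
Reached end at offset 24 after 7 code points.

7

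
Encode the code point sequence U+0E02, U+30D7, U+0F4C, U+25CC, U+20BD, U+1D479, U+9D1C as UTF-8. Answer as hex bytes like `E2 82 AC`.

U+0E02: 3-byte form → E0 B8 82.
U+30D7: 3-byte form → E3 83 97.
U+0F4C: 3-byte form → E0 BD 8C.
U+25CC: 3-byte form → E2 97 8C.
U+20BD: 3-byte form → E2 82 BD.
U+1D479: 4-byte form → F0 9D 91 B9.
U+9D1C: 3-byte form → E9 B4 9C.
Concatenated (22 bytes): E0 B8 82 E3 83 97 E0 BD 8C E2 97 8C E2 82 BD F0 9D 91 B9 E9 B4 9C.

E0 B8 82 E3 83 97 E0 BD 8C E2 97 8C E2 82 BD F0 9D 91 B9 E9 B4 9C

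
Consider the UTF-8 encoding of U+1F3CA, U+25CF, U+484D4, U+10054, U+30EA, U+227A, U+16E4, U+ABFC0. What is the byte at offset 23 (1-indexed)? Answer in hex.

1-indexed offset 23 is 0-indexed offset 22.
U+1F3CA → 4-byte form F0 9F 8F 8A at offsets 0–3.
U+25CF → 3-byte form E2 97 8F at offsets 4–6.
U+484D4 → 4-byte form F1 88 93 94 at offsets 7–10.
U+10054 → 4-byte form F0 90 81 94 at offsets 11–14.
U+30EA → 3-byte form E3 83 AA at offsets 15–17.
U+227A → 3-byte form E2 89 BA at offsets 18–20.
U+16E4 → 3-byte form E1 9B A4 at offsets 21–23.
Offset 22 falls in char 7's range; it's byte 2 of E1 9B A4 = 0x9B.

0x9B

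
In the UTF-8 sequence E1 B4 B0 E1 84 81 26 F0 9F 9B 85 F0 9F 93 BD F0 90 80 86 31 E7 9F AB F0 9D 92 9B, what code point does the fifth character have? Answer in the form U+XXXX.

Offset 0: leading byte 0xE1 = 11100001 → 3-byte char #1 = E1 B4 B0.
Offset 3: leading byte 0xE1 = 11100001 → 3-byte char #2 = E1 84 81.
Offset 6: leading byte 0x26 = 00100110 → 1-byte char #3 = 26.
Offset 7: leading byte 0xF0 = 11110000 → 4-byte char #4 = F0 9F 9B 85.
Offset 11: leading byte 0xF0 = 11110000 → 4-byte char #5 = F0 9F 93 BD.
Leading byte 0xF0 = 11110000 matches 11110xxx → 4-byte sequence.
Byte 1: 0xF0 = 11110000, payload 000 (3 bits).
Byte 2: 0x9F = 10011111 (10xxxxxx ✓), payload 011111.
Byte 3: 0x93 = 10010011 (10xxxxxx ✓), payload 010011.
Byte 4: 0xBD = 10111101 (10xxxxxx ✓), payload 111101.
Concatenate: 000011111010011111101 = 0x1F4FD (21 bits → U+1F4FD).

U+1F4FD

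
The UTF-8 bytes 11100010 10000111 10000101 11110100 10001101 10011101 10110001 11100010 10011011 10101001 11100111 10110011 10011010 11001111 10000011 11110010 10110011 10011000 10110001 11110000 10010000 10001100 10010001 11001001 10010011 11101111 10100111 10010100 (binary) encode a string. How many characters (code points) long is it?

9

Byte at offset 0: 0xE2 = 11100010 → 3-byte char (#1). Advance 3.
Byte at offset 3: 0xF4 = 11110100 → 4-byte char (#2). Advance 4.
Byte at offset 7: 0xE2 = 11100010 → 3-byte char (#3). Advance 3.
Byte at offset 10: 0xE7 = 11100111 → 3-byte char (#4). Advance 3.
Byte at offset 13: 0xCF = 11001111 → 2-byte char (#5). Advance 2.
Byte at offset 15: 0xF2 = 11110010 → 4-byte char (#6). Advance 4.
Byte at offset 19: 0xF0 = 11110000 → 4-byte char (#7). Advance 4.
Byte at offset 23: 0xC9 = 11001001 → 2-byte char (#8). Advance 2.
Byte at offset 25: 0xEF = 11101111 → 3-byte char (#9). Advance 3.
Reached end at offset 28 after 9 code points.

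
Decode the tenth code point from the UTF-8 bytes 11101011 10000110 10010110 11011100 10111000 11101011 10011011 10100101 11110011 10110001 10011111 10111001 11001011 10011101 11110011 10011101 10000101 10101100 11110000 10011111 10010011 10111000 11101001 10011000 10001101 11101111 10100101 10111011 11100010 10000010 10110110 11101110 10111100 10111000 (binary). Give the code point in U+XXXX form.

Offset 0: leading byte 0xEB = 11101011 → 3-byte char #1 = EB 86 96.
Offset 3: leading byte 0xDC = 11011100 → 2-byte char #2 = DC B8.
Offset 5: leading byte 0xEB = 11101011 → 3-byte char #3 = EB 9B A5.
Offset 8: leading byte 0xF3 = 11110011 → 4-byte char #4 = F3 B1 9F B9.
Offset 12: leading byte 0xCB = 11001011 → 2-byte char #5 = CB 9D.
Offset 14: leading byte 0xF3 = 11110011 → 4-byte char #6 = F3 9D 85 AC.
Offset 18: leading byte 0xF0 = 11110000 → 4-byte char #7 = F0 9F 93 B8.
Offset 22: leading byte 0xE9 = 11101001 → 3-byte char #8 = E9 98 8D.
Offset 25: leading byte 0xEF = 11101111 → 3-byte char #9 = EF A5 BB.
Offset 28: leading byte 0xE2 = 11100010 → 3-byte char #10 = E2 82 B6.
Leading byte 0xE2 = 11100010 matches 1110xxxx → 3-byte sequence.
Byte 1: 0xE2 = 11100010, payload 0010 (4 bits).
Byte 2: 0x82 = 10000010 (10xxxxxx ✓), payload 000010.
Byte 3: 0xB6 = 10110110 (10xxxxxx ✓), payload 110110.
Concatenate: 0010000010110110 = 0x20B6 (16 bits → U+20B6).

U+20B6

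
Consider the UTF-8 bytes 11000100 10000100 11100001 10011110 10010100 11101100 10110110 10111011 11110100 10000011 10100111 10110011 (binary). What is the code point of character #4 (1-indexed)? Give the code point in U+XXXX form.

Offset 0: leading byte 0xC4 = 11000100 → 2-byte char #1 = C4 84.
Offset 2: leading byte 0xE1 = 11100001 → 3-byte char #2 = E1 9E 94.
Offset 5: leading byte 0xEC = 11101100 → 3-byte char #3 = EC B6 BB.
Offset 8: leading byte 0xF4 = 11110100 → 4-byte char #4 = F4 83 A7 B3.
Leading byte 0xF4 = 11110100 matches 11110xxx → 4-byte sequence.
Byte 1: 0xF4 = 11110100, payload 100 (3 bits).
Byte 2: 0x83 = 10000011 (10xxxxxx ✓), payload 000011.
Byte 3: 0xA7 = 10100111 (10xxxxxx ✓), payload 100111.
Byte 4: 0xB3 = 10110011 (10xxxxxx ✓), payload 110011.
Concatenate: 100000011100111110011 = 0x1039F3 (21 bits → U+1039F3).

U+1039F3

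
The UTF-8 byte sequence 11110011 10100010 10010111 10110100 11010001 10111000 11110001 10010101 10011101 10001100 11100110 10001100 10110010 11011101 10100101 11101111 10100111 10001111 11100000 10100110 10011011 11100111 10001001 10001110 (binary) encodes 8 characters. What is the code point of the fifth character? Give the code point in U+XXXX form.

U+0765

Offset 0: leading byte 0xF3 = 11110011 → 4-byte char #1 = F3 A2 97 B4.
Offset 4: leading byte 0xD1 = 11010001 → 2-byte char #2 = D1 B8.
Offset 6: leading byte 0xF1 = 11110001 → 4-byte char #3 = F1 95 9D 8C.
Offset 10: leading byte 0xE6 = 11100110 → 3-byte char #4 = E6 8C B2.
Offset 13: leading byte 0xDD = 11011101 → 2-byte char #5 = DD A5.
Leading byte 0xDD = 11011101 matches 110xxxxx → 2-byte sequence.
Byte 1: 0xDD = 11011101, payload 11101 (5 bits).
Byte 2: 0xA5 = 10100101 (10xxxxxx ✓), payload 100101.
Concatenate: 11101100101 = 0x765 (11 bits → U+0765).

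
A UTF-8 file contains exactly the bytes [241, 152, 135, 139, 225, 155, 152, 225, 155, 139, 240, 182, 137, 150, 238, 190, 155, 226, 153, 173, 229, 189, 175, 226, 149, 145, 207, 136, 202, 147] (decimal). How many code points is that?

Byte at offset 0: 0xF1 = 11110001 → 4-byte char (#1). Advance 4.
Byte at offset 4: 0xE1 = 11100001 → 3-byte char (#2). Advance 3.
Byte at offset 7: 0xE1 = 11100001 → 3-byte char (#3). Advance 3.
Byte at offset 10: 0xF0 = 11110000 → 4-byte char (#4). Advance 4.
Byte at offset 14: 0xEE = 11101110 → 3-byte char (#5). Advance 3.
Byte at offset 17: 0xE2 = 11100010 → 3-byte char (#6). Advance 3.
Byte at offset 20: 0xE5 = 11100101 → 3-byte char (#7). Advance 3.
Byte at offset 23: 0xE2 = 11100010 → 3-byte char (#8). Advance 3.
Byte at offset 26: 0xCF = 11001111 → 2-byte char (#9). Advance 2.
Byte at offset 28: 0xCA = 11001010 → 2-byte char (#10). Advance 2.
Reached end at offset 30 after 10 code points.

10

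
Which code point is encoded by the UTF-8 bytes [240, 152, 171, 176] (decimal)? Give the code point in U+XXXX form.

U+18AF0

Leading byte 0xF0 = 11110000 matches 11110xxx → 4-byte sequence.
Byte 1: 0xF0 = 11110000, payload 000 (3 bits).
Byte 2: 0x98 = 10011000 (10xxxxxx ✓), payload 011000.
Byte 3: 0xAB = 10101011 (10xxxxxx ✓), payload 101011.
Byte 4: 0xB0 = 10110000 (10xxxxxx ✓), payload 110000.
Concatenate: 000011000101011110000 = 0x18AF0 (21 bits → U+18AF0).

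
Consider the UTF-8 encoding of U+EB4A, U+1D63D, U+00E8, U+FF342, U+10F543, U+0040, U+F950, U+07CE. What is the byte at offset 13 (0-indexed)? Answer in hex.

U+EB4A → 3-byte form EE AD 8A at offsets 0–2.
U+1D63D → 4-byte form F0 9D 98 BD at offsets 3–6.
U+00E8 → 2-byte form C3 A8 at offsets 7–8.
U+FF342 → 4-byte form F3 BF 8D 82 at offsets 9–12.
U+10F543 → 4-byte form F4 8F 95 83 at offsets 13–16.
Offset 13 falls in char 5's range; it's byte 1 of F4 8F 95 83 = 0xF4.

0xF4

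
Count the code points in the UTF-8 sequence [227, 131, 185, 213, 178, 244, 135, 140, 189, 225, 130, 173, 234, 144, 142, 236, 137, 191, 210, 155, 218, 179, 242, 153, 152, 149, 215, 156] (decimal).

Byte at offset 0: 0xE3 = 11100011 → 3-byte char (#1). Advance 3.
Byte at offset 3: 0xD5 = 11010101 → 2-byte char (#2). Advance 2.
Byte at offset 5: 0xF4 = 11110100 → 4-byte char (#3). Advance 4.
Byte at offset 9: 0xE1 = 11100001 → 3-byte char (#4). Advance 3.
Byte at offset 12: 0xEA = 11101010 → 3-byte char (#5). Advance 3.
Byte at offset 15: 0xEC = 11101100 → 3-byte char (#6). Advance 3.
Byte at offset 18: 0xD2 = 11010010 → 2-byte char (#7). Advance 2.
Byte at offset 20: 0xDA = 11011010 → 2-byte char (#8). Advance 2.
Byte at offset 22: 0xF2 = 11110010 → 4-byte char (#9). Advance 4.
Byte at offset 26: 0xD7 = 11010111 → 2-byte char (#10). Advance 2.
Reached end at offset 28 after 10 code points.

10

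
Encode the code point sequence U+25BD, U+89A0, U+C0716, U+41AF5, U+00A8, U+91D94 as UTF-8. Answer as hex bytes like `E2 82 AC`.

U+25BD: 3-byte form → E2 96 BD.
U+89A0: 3-byte form → E8 A6 A0.
U+C0716: 4-byte form → F3 80 9C 96.
U+41AF5: 4-byte form → F1 81 AB B5.
U+00A8: 2-byte form → C2 A8.
U+91D94: 4-byte form → F2 91 B6 94.
Concatenated (20 bytes): E2 96 BD E8 A6 A0 F3 80 9C 96 F1 81 AB B5 C2 A8 F2 91 B6 94.

E2 96 BD E8 A6 A0 F3 80 9C 96 F1 81 AB B5 C2 A8 F2 91 B6 94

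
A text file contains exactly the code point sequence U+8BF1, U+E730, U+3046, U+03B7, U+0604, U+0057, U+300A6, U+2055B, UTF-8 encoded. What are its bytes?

E8 AF B1 EE 9C B0 E3 81 86 CE B7 D8 84 57 F0 B0 82 A6 F0 A0 95 9B

U+8BF1: 3-byte form → E8 AF B1.
U+E730: 3-byte form → EE 9C B0.
U+3046: 3-byte form → E3 81 86.
U+03B7: 2-byte form → CE B7.
U+0604: 2-byte form → D8 84.
U+0057: 1-byte form → 57.
U+300A6: 4-byte form → F0 B0 82 A6.
U+2055B: 4-byte form → F0 A0 95 9B.
Concatenated (22 bytes): E8 AF B1 EE 9C B0 E3 81 86 CE B7 D8 84 57 F0 B0 82 A6 F0 A0 95 9B.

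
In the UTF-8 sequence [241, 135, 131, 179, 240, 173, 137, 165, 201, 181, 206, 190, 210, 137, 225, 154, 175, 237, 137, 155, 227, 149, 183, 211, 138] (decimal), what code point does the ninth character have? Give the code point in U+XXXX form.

Offset 0: leading byte 0xF1 = 11110001 → 4-byte char #1 = F1 87 83 B3.
Offset 4: leading byte 0xF0 = 11110000 → 4-byte char #2 = F0 AD 89 A5.
Offset 8: leading byte 0xC9 = 11001001 → 2-byte char #3 = C9 B5.
Offset 10: leading byte 0xCE = 11001110 → 2-byte char #4 = CE BE.
Offset 12: leading byte 0xD2 = 11010010 → 2-byte char #5 = D2 89.
Offset 14: leading byte 0xE1 = 11100001 → 3-byte char #6 = E1 9A AF.
Offset 17: leading byte 0xED = 11101101 → 3-byte char #7 = ED 89 9B.
Offset 20: leading byte 0xE3 = 11100011 → 3-byte char #8 = E3 95 B7.
Offset 23: leading byte 0xD3 = 11010011 → 2-byte char #9 = D3 8A.
Leading byte 0xD3 = 11010011 matches 110xxxxx → 2-byte sequence.
Byte 1: 0xD3 = 11010011, payload 10011 (5 bits).
Byte 2: 0x8A = 10001010 (10xxxxxx ✓), payload 001010.
Concatenate: 10011001010 = 0x4CA (11 bits → U+04CA).

U+04CA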